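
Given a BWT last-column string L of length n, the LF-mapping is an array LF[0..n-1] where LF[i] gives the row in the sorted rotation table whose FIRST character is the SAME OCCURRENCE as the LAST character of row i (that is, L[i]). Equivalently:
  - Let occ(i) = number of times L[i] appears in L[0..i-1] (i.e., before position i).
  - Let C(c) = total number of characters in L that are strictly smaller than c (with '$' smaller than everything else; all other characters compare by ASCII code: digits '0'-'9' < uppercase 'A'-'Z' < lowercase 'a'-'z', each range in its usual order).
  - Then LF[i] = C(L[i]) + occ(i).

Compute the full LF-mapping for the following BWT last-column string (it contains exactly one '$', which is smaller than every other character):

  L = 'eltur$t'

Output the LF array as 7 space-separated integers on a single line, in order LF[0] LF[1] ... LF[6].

Char counts: '$':1, 'e':1, 'l':1, 'r':1, 't':2, 'u':1
C (first-col start): C('$')=0, C('e')=1, C('l')=2, C('r')=3, C('t')=4, C('u')=6
L[0]='e': occ=0, LF[0]=C('e')+0=1+0=1
L[1]='l': occ=0, LF[1]=C('l')+0=2+0=2
L[2]='t': occ=0, LF[2]=C('t')+0=4+0=4
L[3]='u': occ=0, LF[3]=C('u')+0=6+0=6
L[4]='r': occ=0, LF[4]=C('r')+0=3+0=3
L[5]='$': occ=0, LF[5]=C('$')+0=0+0=0
L[6]='t': occ=1, LF[6]=C('t')+1=4+1=5

Answer: 1 2 4 6 3 0 5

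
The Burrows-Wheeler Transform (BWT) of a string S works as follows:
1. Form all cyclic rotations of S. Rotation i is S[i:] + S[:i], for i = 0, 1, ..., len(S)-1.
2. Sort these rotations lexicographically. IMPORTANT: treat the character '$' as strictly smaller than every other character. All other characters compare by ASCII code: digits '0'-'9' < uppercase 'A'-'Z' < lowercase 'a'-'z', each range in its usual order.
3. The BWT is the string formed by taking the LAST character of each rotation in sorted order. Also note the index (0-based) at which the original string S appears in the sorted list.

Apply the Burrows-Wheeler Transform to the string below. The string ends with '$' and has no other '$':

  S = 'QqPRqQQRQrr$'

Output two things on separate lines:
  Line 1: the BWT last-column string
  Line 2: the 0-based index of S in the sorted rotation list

All 12 rotations (rotation i = S[i:]+S[:i]):
  rot[0] = QqPRqQQRQrr$
  rot[1] = qPRqQQRQrr$Q
  rot[2] = PRqQQRQrr$Qq
  rot[3] = RqQQRQrr$QqP
  rot[4] = qQQRQrr$QqPR
  rot[5] = QQRQrr$QqPRq
  rot[6] = QRQrr$QqPRqQ
  rot[7] = RQrr$QqPRqQQ
  rot[8] = Qrr$QqPRqQQR
  rot[9] = rr$QqPRqQQRQ
  rot[10] = r$QqPRqQQRQr
  rot[11] = $QqPRqQQRQrr
Sorted (with $ < everything):
  sorted[0] = $QqPRqQQRQrr  (last char: 'r')
  sorted[1] = PRqQQRQrr$Qq  (last char: 'q')
  sorted[2] = QQRQrr$QqPRq  (last char: 'q')
  sorted[3] = QRQrr$QqPRqQ  (last char: 'Q')
  sorted[4] = QqPRqQQRQrr$  (last char: '$')
  sorted[5] = Qrr$QqPRqQQR  (last char: 'R')
  sorted[6] = RQrr$QqPRqQQ  (last char: 'Q')
  sorted[7] = RqQQRQrr$QqP  (last char: 'P')
  sorted[8] = qPRqQQRQrr$Q  (last char: 'Q')
  sorted[9] = qQQRQrr$QqPR  (last char: 'R')
  sorted[10] = r$QqPRqQQRQr  (last char: 'r')
  sorted[11] = rr$QqPRqQQRQ  (last char: 'Q')
Last column: rqqQ$RQPQRrQ
Original string S is at sorted index 4

Answer: rqqQ$RQPQRrQ
4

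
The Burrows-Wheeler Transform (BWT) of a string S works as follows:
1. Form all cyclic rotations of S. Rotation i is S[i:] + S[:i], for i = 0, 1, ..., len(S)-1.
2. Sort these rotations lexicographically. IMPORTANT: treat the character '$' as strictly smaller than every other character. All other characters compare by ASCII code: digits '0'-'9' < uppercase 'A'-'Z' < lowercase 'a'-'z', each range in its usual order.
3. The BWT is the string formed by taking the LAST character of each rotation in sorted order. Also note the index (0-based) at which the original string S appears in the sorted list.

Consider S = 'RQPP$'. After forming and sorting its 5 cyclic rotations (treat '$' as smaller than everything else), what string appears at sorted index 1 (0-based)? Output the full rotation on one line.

All 5 rotations (rotation i = S[i:]+S[:i]):
  rot[0] = RQPP$
  rot[1] = QPP$R
  rot[2] = PP$RQ
  rot[3] = P$RQP
  rot[4] = $RQPP
Sorted (with $ < everything):
  sorted[0] = $RQPP
  sorted[1] = P$RQP
  sorted[2] = PP$RQ
  sorted[3] = QPP$R
  sorted[4] = RQPP$
sorted[1] = P$RQP

Answer: P$RQP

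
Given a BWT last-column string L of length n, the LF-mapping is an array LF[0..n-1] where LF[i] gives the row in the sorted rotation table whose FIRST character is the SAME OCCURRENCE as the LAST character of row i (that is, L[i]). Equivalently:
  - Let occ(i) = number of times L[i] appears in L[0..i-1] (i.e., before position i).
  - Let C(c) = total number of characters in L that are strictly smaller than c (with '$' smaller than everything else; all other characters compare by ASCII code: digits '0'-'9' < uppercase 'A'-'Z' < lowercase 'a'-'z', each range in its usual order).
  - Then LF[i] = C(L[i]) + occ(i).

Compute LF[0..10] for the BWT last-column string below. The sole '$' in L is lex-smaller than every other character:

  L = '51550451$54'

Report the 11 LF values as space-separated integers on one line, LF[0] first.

Answer: 6 2 7 8 1 4 9 3 0 10 5

Derivation:
Char counts: '$':1, '0':1, '1':2, '4':2, '5':5
C (first-col start): C('$')=0, C('0')=1, C('1')=2, C('4')=4, C('5')=6
L[0]='5': occ=0, LF[0]=C('5')+0=6+0=6
L[1]='1': occ=0, LF[1]=C('1')+0=2+0=2
L[2]='5': occ=1, LF[2]=C('5')+1=6+1=7
L[3]='5': occ=2, LF[3]=C('5')+2=6+2=8
L[4]='0': occ=0, LF[4]=C('0')+0=1+0=1
L[5]='4': occ=0, LF[5]=C('4')+0=4+0=4
L[6]='5': occ=3, LF[6]=C('5')+3=6+3=9
L[7]='1': occ=1, LF[7]=C('1')+1=2+1=3
L[8]='$': occ=0, LF[8]=C('$')+0=0+0=0
L[9]='5': occ=4, LF[9]=C('5')+4=6+4=10
L[10]='4': occ=1, LF[10]=C('4')+1=4+1=5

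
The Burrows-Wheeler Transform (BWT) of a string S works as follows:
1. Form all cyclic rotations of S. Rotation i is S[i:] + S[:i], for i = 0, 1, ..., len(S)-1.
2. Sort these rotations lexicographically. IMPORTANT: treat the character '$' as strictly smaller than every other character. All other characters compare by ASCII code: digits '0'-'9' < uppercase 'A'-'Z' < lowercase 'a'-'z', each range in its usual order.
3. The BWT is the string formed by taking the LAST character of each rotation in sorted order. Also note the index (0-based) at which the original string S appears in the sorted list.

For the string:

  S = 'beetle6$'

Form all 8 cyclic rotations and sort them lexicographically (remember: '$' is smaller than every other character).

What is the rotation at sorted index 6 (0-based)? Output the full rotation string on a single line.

Answer: le6$beet

Derivation:
All 8 rotations (rotation i = S[i:]+S[:i]):
  rot[0] = beetle6$
  rot[1] = eetle6$b
  rot[2] = etle6$be
  rot[3] = tle6$bee
  rot[4] = le6$beet
  rot[5] = e6$beetl
  rot[6] = 6$beetle
  rot[7] = $beetle6
Sorted (with $ < everything):
  sorted[0] = $beetle6
  sorted[1] = 6$beetle
  sorted[2] = beetle6$
  sorted[3] = e6$beetl
  sorted[4] = eetle6$b
  sorted[5] = etle6$be
  sorted[6] = le6$beet
  sorted[7] = tle6$bee
sorted[6] = le6$beet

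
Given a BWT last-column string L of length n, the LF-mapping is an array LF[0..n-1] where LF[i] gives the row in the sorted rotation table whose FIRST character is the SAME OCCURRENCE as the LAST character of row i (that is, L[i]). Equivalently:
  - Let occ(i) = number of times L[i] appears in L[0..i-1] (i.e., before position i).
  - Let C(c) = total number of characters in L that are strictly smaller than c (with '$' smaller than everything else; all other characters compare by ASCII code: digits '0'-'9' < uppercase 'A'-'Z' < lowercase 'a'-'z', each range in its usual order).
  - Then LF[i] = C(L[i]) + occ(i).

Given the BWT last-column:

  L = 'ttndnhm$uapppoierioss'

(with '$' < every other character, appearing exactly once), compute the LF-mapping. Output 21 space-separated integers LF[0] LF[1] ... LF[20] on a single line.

Answer: 18 19 8 2 9 4 7 0 20 1 12 13 14 10 5 3 15 6 11 16 17

Derivation:
Char counts: '$':1, 'a':1, 'd':1, 'e':1, 'h':1, 'i':2, 'm':1, 'n':2, 'o':2, 'p':3, 'r':1, 's':2, 't':2, 'u':1
C (first-col start): C('$')=0, C('a')=1, C('d')=2, C('e')=3, C('h')=4, C('i')=5, C('m')=7, C('n')=8, C('o')=10, C('p')=12, C('r')=15, C('s')=16, C('t')=18, C('u')=20
L[0]='t': occ=0, LF[0]=C('t')+0=18+0=18
L[1]='t': occ=1, LF[1]=C('t')+1=18+1=19
L[2]='n': occ=0, LF[2]=C('n')+0=8+0=8
L[3]='d': occ=0, LF[3]=C('d')+0=2+0=2
L[4]='n': occ=1, LF[4]=C('n')+1=8+1=9
L[5]='h': occ=0, LF[5]=C('h')+0=4+0=4
L[6]='m': occ=0, LF[6]=C('m')+0=7+0=7
L[7]='$': occ=0, LF[7]=C('$')+0=0+0=0
L[8]='u': occ=0, LF[8]=C('u')+0=20+0=20
L[9]='a': occ=0, LF[9]=C('a')+0=1+0=1
L[10]='p': occ=0, LF[10]=C('p')+0=12+0=12
L[11]='p': occ=1, LF[11]=C('p')+1=12+1=13
L[12]='p': occ=2, LF[12]=C('p')+2=12+2=14
L[13]='o': occ=0, LF[13]=C('o')+0=10+0=10
L[14]='i': occ=0, LF[14]=C('i')+0=5+0=5
L[15]='e': occ=0, LF[15]=C('e')+0=3+0=3
L[16]='r': occ=0, LF[16]=C('r')+0=15+0=15
L[17]='i': occ=1, LF[17]=C('i')+1=5+1=6
L[18]='o': occ=1, LF[18]=C('o')+1=10+1=11
L[19]='s': occ=0, LF[19]=C('s')+0=16+0=16
L[20]='s': occ=1, LF[20]=C('s')+1=16+1=17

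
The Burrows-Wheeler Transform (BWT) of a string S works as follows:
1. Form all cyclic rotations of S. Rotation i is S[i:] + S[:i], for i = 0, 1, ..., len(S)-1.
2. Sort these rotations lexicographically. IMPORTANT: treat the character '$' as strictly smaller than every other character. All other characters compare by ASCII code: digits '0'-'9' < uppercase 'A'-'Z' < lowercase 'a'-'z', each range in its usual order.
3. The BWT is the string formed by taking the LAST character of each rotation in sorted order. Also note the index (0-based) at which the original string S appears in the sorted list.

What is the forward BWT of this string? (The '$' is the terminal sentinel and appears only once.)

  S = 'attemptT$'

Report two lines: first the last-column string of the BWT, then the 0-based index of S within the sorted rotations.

All 9 rotations (rotation i = S[i:]+S[:i]):
  rot[0] = attemptT$
  rot[1] = ttemptT$a
  rot[2] = temptT$at
  rot[3] = emptT$att
  rot[4] = mptT$atte
  rot[5] = ptT$attem
  rot[6] = tT$attemp
  rot[7] = T$attempt
  rot[8] = $attemptT
Sorted (with $ < everything):
  sorted[0] = $attemptT  (last char: 'T')
  sorted[1] = T$attempt  (last char: 't')
  sorted[2] = attemptT$  (last char: '$')
  sorted[3] = emptT$att  (last char: 't')
  sorted[4] = mptT$atte  (last char: 'e')
  sorted[5] = ptT$attem  (last char: 'm')
  sorted[6] = tT$attemp  (last char: 'p')
  sorted[7] = temptT$at  (last char: 't')
  sorted[8] = ttemptT$a  (last char: 'a')
Last column: Tt$tempta
Original string S is at sorted index 2

Answer: Tt$tempta
2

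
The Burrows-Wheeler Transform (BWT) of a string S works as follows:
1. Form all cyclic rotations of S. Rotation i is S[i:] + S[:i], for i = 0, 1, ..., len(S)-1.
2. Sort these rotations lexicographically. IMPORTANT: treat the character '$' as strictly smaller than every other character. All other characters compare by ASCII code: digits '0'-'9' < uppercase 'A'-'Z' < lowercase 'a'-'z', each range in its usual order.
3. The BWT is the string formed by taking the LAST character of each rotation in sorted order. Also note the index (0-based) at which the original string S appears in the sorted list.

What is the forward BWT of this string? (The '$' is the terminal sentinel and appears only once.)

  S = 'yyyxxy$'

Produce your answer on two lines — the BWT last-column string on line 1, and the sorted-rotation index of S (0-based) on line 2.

All 7 rotations (rotation i = S[i:]+S[:i]):
  rot[0] = yyyxxy$
  rot[1] = yyxxy$y
  rot[2] = yxxy$yy
  rot[3] = xxy$yyy
  rot[4] = xy$yyyx
  rot[5] = y$yyyxx
  rot[6] = $yyyxxy
Sorted (with $ < everything):
  sorted[0] = $yyyxxy  (last char: 'y')
  sorted[1] = xxy$yyy  (last char: 'y')
  sorted[2] = xy$yyyx  (last char: 'x')
  sorted[3] = y$yyyxx  (last char: 'x')
  sorted[4] = yxxy$yy  (last char: 'y')
  sorted[5] = yyxxy$y  (last char: 'y')
  sorted[6] = yyyxxy$  (last char: '$')
Last column: yyxxyy$
Original string S is at sorted index 6

Answer: yyxxyy$
6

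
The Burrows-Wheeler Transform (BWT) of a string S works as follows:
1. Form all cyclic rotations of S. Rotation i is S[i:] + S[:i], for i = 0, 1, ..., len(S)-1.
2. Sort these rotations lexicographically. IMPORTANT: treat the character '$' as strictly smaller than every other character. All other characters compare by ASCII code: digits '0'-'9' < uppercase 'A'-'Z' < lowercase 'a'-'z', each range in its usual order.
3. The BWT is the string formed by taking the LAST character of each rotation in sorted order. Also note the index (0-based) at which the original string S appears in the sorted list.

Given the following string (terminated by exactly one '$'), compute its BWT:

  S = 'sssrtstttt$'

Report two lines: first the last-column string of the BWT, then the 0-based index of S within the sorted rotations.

Answer: tsss$ttrtts
4

Derivation:
All 11 rotations (rotation i = S[i:]+S[:i]):
  rot[0] = sssrtstttt$
  rot[1] = ssrtstttt$s
  rot[2] = srtstttt$ss
  rot[3] = rtstttt$sss
  rot[4] = tstttt$sssr
  rot[5] = stttt$sssrt
  rot[6] = tttt$sssrts
  rot[7] = ttt$sssrtst
  rot[8] = tt$sssrtstt
  rot[9] = t$sssrtsttt
  rot[10] = $sssrtstttt
Sorted (with $ < everything):
  sorted[0] = $sssrtstttt  (last char: 't')
  sorted[1] = rtstttt$sss  (last char: 's')
  sorted[2] = srtstttt$ss  (last char: 's')
  sorted[3] = ssrtstttt$s  (last char: 's')
  sorted[4] = sssrtstttt$  (last char: '$')
  sorted[5] = stttt$sssrt  (last char: 't')
  sorted[6] = t$sssrtsttt  (last char: 't')
  sorted[7] = tstttt$sssr  (last char: 'r')
  sorted[8] = tt$sssrtstt  (last char: 't')
  sorted[9] = ttt$sssrtst  (last char: 't')
  sorted[10] = tttt$sssrts  (last char: 's')
Last column: tsss$ttrtts
Original string S is at sorted index 4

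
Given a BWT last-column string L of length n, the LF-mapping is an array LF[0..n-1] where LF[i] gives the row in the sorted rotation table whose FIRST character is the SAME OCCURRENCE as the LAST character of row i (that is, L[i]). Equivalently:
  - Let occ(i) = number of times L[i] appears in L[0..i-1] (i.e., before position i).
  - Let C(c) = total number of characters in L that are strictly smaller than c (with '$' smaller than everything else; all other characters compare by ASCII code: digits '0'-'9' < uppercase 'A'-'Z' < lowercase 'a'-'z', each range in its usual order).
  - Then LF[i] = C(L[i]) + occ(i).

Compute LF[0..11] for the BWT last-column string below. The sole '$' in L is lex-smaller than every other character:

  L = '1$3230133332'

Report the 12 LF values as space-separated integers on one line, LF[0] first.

Answer: 2 0 6 4 7 1 3 8 9 10 11 5

Derivation:
Char counts: '$':1, '0':1, '1':2, '2':2, '3':6
C (first-col start): C('$')=0, C('0')=1, C('1')=2, C('2')=4, C('3')=6
L[0]='1': occ=0, LF[0]=C('1')+0=2+0=2
L[1]='$': occ=0, LF[1]=C('$')+0=0+0=0
L[2]='3': occ=0, LF[2]=C('3')+0=6+0=6
L[3]='2': occ=0, LF[3]=C('2')+0=4+0=4
L[4]='3': occ=1, LF[4]=C('3')+1=6+1=7
L[5]='0': occ=0, LF[5]=C('0')+0=1+0=1
L[6]='1': occ=1, LF[6]=C('1')+1=2+1=3
L[7]='3': occ=2, LF[7]=C('3')+2=6+2=8
L[8]='3': occ=3, LF[8]=C('3')+3=6+3=9
L[9]='3': occ=4, LF[9]=C('3')+4=6+4=10
L[10]='3': occ=5, LF[10]=C('3')+5=6+5=11
L[11]='2': occ=1, LF[11]=C('2')+1=4+1=5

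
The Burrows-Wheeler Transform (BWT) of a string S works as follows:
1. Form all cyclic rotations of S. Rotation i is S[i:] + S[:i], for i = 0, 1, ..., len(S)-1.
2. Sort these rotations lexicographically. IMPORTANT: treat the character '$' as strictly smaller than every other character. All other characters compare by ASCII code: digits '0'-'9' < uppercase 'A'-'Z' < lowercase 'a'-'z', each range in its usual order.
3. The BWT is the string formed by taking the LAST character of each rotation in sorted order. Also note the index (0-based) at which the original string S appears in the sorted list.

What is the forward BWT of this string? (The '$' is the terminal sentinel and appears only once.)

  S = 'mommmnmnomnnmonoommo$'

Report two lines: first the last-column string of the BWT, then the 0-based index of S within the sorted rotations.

All 21 rotations (rotation i = S[i:]+S[:i]):
  rot[0] = mommmnmnomnnmonoommo$
  rot[1] = ommmnmnomnnmonoommo$m
  rot[2] = mmmnmnomnnmonoommo$mo
  rot[3] = mmnmnomnnmonoommo$mom
  rot[4] = mnmnomnnmonoommo$momm
  rot[5] = nmnomnnmonoommo$mommm
  rot[6] = mnomnnmonoommo$mommmn
  rot[7] = nomnnmonoommo$mommmnm
  rot[8] = omnnmonoommo$mommmnmn
  rot[9] = mnnmonoommo$mommmnmno
  rot[10] = nnmonoommo$mommmnmnom
  rot[11] = nmonoommo$mommmnmnomn
  rot[12] = monoommo$mommmnmnomnn
  rot[13] = onoommo$mommmnmnomnnm
  rot[14] = noommo$mommmnmnomnnmo
  rot[15] = oommo$mommmnmnomnnmon
  rot[16] = ommo$mommmnmnomnnmono
  rot[17] = mmo$mommmnmnomnnmonoo
  rot[18] = mo$mommmnmnomnnmonoom
  rot[19] = o$mommmnmnomnnmonoomm
  rot[20] = $mommmnmnomnnmonoommo
Sorted (with $ < everything):
  sorted[0] = $mommmnmnomnnmonoommo  (last char: 'o')
  sorted[1] = mmmnmnomnnmonoommo$mo  (last char: 'o')
  sorted[2] = mmnmnomnnmonoommo$mom  (last char: 'm')
  sorted[3] = mmo$mommmnmnomnnmonoo  (last char: 'o')
  sorted[4] = mnmnomnnmonoommo$momm  (last char: 'm')
  sorted[5] = mnnmonoommo$mommmnmno  (last char: 'o')
  sorted[6] = mnomnnmonoommo$mommmn  (last char: 'n')
  sorted[7] = mo$mommmnmnomnnmonoom  (last char: 'm')
  sorted[8] = mommmnmnomnnmonoommo$  (last char: '$')
  sorted[9] = monoommo$mommmnmnomnn  (last char: 'n')
  sorted[10] = nmnomnnmonoommo$mommm  (last char: 'm')
  sorted[11] = nmonoommo$mommmnmnomn  (last char: 'n')
  sorted[12] = nnmonoommo$mommmnmnom  (last char: 'm')
  sorted[13] = nomnnmonoommo$mommmnm  (last char: 'm')
  sorted[14] = noommo$mommmnmnomnnmo  (last char: 'o')
  sorted[15] = o$mommmnmnomnnmonoomm  (last char: 'm')
  sorted[16] = ommmnmnomnnmonoommo$m  (last char: 'm')
  sorted[17] = ommo$mommmnmnomnnmono  (last char: 'o')
  sorted[18] = omnnmonoommo$mommmnmn  (last char: 'n')
  sorted[19] = onoommo$mommmnmnomnnm  (last char: 'm')
  sorted[20] = oommo$mommmnmnomnnmon  (last char: 'n')
Last column: oomomonm$nmnmmommonmn
Original string S is at sorted index 8

Answer: oomomonm$nmnmmommonmn
8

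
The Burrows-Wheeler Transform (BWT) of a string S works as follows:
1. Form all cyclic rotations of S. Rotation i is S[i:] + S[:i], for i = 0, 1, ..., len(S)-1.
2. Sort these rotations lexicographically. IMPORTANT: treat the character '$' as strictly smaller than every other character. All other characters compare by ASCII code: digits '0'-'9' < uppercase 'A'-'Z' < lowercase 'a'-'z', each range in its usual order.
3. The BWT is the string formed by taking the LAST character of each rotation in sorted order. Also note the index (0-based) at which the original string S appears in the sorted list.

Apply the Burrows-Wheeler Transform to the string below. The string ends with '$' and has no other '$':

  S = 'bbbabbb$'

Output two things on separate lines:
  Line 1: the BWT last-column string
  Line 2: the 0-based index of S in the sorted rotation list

Answer: bbbbbba$
7

Derivation:
All 8 rotations (rotation i = S[i:]+S[:i]):
  rot[0] = bbbabbb$
  rot[1] = bbabbb$b
  rot[2] = babbb$bb
  rot[3] = abbb$bbb
  rot[4] = bbb$bbba
  rot[5] = bb$bbbab
  rot[6] = b$bbbabb
  rot[7] = $bbbabbb
Sorted (with $ < everything):
  sorted[0] = $bbbabbb  (last char: 'b')
  sorted[1] = abbb$bbb  (last char: 'b')
  sorted[2] = b$bbbabb  (last char: 'b')
  sorted[3] = babbb$bb  (last char: 'b')
  sorted[4] = bb$bbbab  (last char: 'b')
  sorted[5] = bbabbb$b  (last char: 'b')
  sorted[6] = bbb$bbba  (last char: 'a')
  sorted[7] = bbbabbb$  (last char: '$')
Last column: bbbbbba$
Original string S is at sorted index 7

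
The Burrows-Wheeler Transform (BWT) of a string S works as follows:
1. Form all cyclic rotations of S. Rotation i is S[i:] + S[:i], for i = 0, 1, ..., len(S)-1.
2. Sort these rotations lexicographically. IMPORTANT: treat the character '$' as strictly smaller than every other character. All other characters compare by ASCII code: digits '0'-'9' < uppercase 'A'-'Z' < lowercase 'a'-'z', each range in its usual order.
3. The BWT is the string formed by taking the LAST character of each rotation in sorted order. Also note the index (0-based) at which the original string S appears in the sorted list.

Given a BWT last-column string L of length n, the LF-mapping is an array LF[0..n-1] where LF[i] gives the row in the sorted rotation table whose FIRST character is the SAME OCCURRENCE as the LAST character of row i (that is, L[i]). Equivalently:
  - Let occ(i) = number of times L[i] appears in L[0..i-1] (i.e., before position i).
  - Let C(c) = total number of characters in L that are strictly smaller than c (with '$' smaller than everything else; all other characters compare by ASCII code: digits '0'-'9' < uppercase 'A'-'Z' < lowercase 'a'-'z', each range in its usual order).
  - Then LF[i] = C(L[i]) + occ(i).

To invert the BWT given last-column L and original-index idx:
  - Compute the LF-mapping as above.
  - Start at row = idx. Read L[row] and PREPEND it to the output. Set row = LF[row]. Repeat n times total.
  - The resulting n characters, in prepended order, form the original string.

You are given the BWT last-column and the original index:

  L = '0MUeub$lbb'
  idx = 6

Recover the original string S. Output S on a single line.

LF mapping: 1 2 3 7 9 4 0 8 5 6
Walk LF starting at row 6, prepending L[row]:
  step 1: row=6, L[6]='$', prepend. Next row=LF[6]=0
  step 2: row=0, L[0]='0', prepend. Next row=LF[0]=1
  step 3: row=1, L[1]='M', prepend. Next row=LF[1]=2
  step 4: row=2, L[2]='U', prepend. Next row=LF[2]=3
  step 5: row=3, L[3]='e', prepend. Next row=LF[3]=7
  step 6: row=7, L[7]='l', prepend. Next row=LF[7]=8
  step 7: row=8, L[8]='b', prepend. Next row=LF[8]=5
  step 8: row=5, L[5]='b', prepend. Next row=LF[5]=4
  step 9: row=4, L[4]='u', prepend. Next row=LF[4]=9
  step 10: row=9, L[9]='b', prepend. Next row=LF[9]=6
Reversed output: bubbleUM0$

Answer: bubbleUM0$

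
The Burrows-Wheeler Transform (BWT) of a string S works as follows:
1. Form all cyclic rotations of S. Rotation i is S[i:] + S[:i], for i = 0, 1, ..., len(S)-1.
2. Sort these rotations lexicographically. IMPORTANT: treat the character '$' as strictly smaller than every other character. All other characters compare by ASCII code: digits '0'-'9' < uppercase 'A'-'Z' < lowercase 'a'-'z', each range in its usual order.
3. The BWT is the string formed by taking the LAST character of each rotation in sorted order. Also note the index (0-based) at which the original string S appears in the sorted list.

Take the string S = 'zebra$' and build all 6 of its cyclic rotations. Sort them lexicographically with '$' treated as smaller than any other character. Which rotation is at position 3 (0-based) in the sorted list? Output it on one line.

All 6 rotations (rotation i = S[i:]+S[:i]):
  rot[0] = zebra$
  rot[1] = ebra$z
  rot[2] = bra$ze
  rot[3] = ra$zeb
  rot[4] = a$zebr
  rot[5] = $zebra
Sorted (with $ < everything):
  sorted[0] = $zebra
  sorted[1] = a$zebr
  sorted[2] = bra$ze
  sorted[3] = ebra$z
  sorted[4] = ra$zeb
  sorted[5] = zebra$
sorted[3] = ebra$z

Answer: ebra$z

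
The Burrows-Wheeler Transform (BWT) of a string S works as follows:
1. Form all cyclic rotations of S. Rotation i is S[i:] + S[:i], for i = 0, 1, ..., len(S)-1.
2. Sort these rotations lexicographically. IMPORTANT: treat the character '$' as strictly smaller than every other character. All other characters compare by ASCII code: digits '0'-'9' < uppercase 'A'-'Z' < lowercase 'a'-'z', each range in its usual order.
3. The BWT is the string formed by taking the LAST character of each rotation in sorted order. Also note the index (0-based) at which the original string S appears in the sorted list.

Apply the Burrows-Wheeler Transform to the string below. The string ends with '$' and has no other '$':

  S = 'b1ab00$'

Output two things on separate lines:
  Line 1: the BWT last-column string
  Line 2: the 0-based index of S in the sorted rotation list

Answer: 00bb1a$
6

Derivation:
All 7 rotations (rotation i = S[i:]+S[:i]):
  rot[0] = b1ab00$
  rot[1] = 1ab00$b
  rot[2] = ab00$b1
  rot[3] = b00$b1a
  rot[4] = 00$b1ab
  rot[5] = 0$b1ab0
  rot[6] = $b1ab00
Sorted (with $ < everything):
  sorted[0] = $b1ab00  (last char: '0')
  sorted[1] = 0$b1ab0  (last char: '0')
  sorted[2] = 00$b1ab  (last char: 'b')
  sorted[3] = 1ab00$b  (last char: 'b')
  sorted[4] = ab00$b1  (last char: '1')
  sorted[5] = b00$b1a  (last char: 'a')
  sorted[6] = b1ab00$  (last char: '$')
Last column: 00bb1a$
Original string S is at sorted index 6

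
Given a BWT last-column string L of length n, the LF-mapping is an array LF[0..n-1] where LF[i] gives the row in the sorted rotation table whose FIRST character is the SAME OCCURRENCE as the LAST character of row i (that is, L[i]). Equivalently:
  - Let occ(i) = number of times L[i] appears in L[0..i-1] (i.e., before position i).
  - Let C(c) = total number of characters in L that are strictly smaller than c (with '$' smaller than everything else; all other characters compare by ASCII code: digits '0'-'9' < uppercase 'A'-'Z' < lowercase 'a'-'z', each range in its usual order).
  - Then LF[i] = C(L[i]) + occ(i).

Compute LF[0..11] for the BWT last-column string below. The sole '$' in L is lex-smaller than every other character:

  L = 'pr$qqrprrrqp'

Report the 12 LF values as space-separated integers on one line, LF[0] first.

Answer: 1 7 0 4 5 8 2 9 10 11 6 3

Derivation:
Char counts: '$':1, 'p':3, 'q':3, 'r':5
C (first-col start): C('$')=0, C('p')=1, C('q')=4, C('r')=7
L[0]='p': occ=0, LF[0]=C('p')+0=1+0=1
L[1]='r': occ=0, LF[1]=C('r')+0=7+0=7
L[2]='$': occ=0, LF[2]=C('$')+0=0+0=0
L[3]='q': occ=0, LF[3]=C('q')+0=4+0=4
L[4]='q': occ=1, LF[4]=C('q')+1=4+1=5
L[5]='r': occ=1, LF[5]=C('r')+1=7+1=8
L[6]='p': occ=1, LF[6]=C('p')+1=1+1=2
L[7]='r': occ=2, LF[7]=C('r')+2=7+2=9
L[8]='r': occ=3, LF[8]=C('r')+3=7+3=10
L[9]='r': occ=4, LF[9]=C('r')+4=7+4=11
L[10]='q': occ=2, LF[10]=C('q')+2=4+2=6
L[11]='p': occ=2, LF[11]=C('p')+2=1+2=3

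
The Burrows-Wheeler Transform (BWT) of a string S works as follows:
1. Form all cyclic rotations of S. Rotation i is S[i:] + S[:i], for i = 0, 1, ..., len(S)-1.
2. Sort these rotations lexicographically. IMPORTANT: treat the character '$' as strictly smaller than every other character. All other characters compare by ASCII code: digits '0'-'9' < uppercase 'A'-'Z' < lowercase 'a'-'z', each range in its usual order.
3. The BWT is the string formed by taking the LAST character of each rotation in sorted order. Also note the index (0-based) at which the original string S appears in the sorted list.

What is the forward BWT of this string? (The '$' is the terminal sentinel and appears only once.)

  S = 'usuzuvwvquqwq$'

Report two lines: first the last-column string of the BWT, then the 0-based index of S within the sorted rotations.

All 14 rotations (rotation i = S[i:]+S[:i]):
  rot[0] = usuzuvwvquqwq$
  rot[1] = suzuvwvquqwq$u
  rot[2] = uzuvwvquqwq$us
  rot[3] = zuvwvquqwq$usu
  rot[4] = uvwvquqwq$usuz
  rot[5] = vwvquqwq$usuzu
  rot[6] = wvquqwq$usuzuv
  rot[7] = vquqwq$usuzuvw
  rot[8] = quqwq$usuzuvwv
  rot[9] = uqwq$usuzuvwvq
  rot[10] = qwq$usuzuvwvqu
  rot[11] = wq$usuzuvwvquq
  rot[12] = q$usuzuvwvquqw
  rot[13] = $usuzuvwvquqwq
Sorted (with $ < everything):
  sorted[0] = $usuzuvwvquqwq  (last char: 'q')
  sorted[1] = q$usuzuvwvquqw  (last char: 'w')
  sorted[2] = quqwq$usuzuvwv  (last char: 'v')
  sorted[3] = qwq$usuzuvwvqu  (last char: 'u')
  sorted[4] = suzuvwvquqwq$u  (last char: 'u')
  sorted[5] = uqwq$usuzuvwvq  (last char: 'q')
  sorted[6] = usuzuvwvquqwq$  (last char: '$')
  sorted[7] = uvwvquqwq$usuz  (last char: 'z')
  sorted[8] = uzuvwvquqwq$us  (last char: 's')
  sorted[9] = vquqwq$usuzuvw  (last char: 'w')
  sorted[10] = vwvquqwq$usuzu  (last char: 'u')
  sorted[11] = wq$usuzuvwvquq  (last char: 'q')
  sorted[12] = wvquqwq$usuzuv  (last char: 'v')
  sorted[13] = zuvwvquqwq$usu  (last char: 'u')
Last column: qwvuuq$zswuqvu
Original string S is at sorted index 6

Answer: qwvuuq$zswuqvu
6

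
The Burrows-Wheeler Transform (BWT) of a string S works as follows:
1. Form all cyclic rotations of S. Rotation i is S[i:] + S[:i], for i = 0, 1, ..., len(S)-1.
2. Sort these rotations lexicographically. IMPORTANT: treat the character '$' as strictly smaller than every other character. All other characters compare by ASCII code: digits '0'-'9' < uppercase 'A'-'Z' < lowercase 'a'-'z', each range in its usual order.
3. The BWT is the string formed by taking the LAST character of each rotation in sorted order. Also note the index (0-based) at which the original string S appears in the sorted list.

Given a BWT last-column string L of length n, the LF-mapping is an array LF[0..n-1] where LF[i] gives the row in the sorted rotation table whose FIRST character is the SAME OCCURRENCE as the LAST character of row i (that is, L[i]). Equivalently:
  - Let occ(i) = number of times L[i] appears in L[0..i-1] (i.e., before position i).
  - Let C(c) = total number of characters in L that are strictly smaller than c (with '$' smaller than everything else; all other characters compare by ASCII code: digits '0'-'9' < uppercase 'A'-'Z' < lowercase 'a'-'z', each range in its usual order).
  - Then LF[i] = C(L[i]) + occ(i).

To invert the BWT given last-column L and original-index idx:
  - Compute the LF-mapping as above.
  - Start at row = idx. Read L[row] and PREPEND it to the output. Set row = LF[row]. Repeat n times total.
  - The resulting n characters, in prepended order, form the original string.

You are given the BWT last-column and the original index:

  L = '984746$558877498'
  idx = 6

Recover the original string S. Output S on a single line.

LF mapping: 14 10 1 7 2 6 0 4 5 11 12 8 9 3 15 13
Walk LF starting at row 6, prepending L[row]:
  step 1: row=6, L[6]='$', prepend. Next row=LF[6]=0
  step 2: row=0, L[0]='9', prepend. Next row=LF[0]=14
  step 3: row=14, L[14]='9', prepend. Next row=LF[14]=15
  step 4: row=15, L[15]='8', prepend. Next row=LF[15]=13
  step 5: row=13, L[13]='4', prepend. Next row=LF[13]=3
  step 6: row=3, L[3]='7', prepend. Next row=LF[3]=7
  step 7: row=7, L[7]='5', prepend. Next row=LF[7]=4
  step 8: row=4, L[4]='4', prepend. Next row=LF[4]=2
  step 9: row=2, L[2]='4', prepend. Next row=LF[2]=1
  step 10: row=1, L[1]='8', prepend. Next row=LF[1]=10
  step 11: row=10, L[10]='8', prepend. Next row=LF[10]=12
  step 12: row=12, L[12]='7', prepend. Next row=LF[12]=9
  step 13: row=9, L[9]='8', prepend. Next row=LF[9]=11
  step 14: row=11, L[11]='7', prepend. Next row=LF[11]=8
  step 15: row=8, L[8]='5', prepend. Next row=LF[8]=5
  step 16: row=5, L[5]='6', prepend. Next row=LF[5]=6
Reversed output: 657878844574899$

Answer: 657878844574899$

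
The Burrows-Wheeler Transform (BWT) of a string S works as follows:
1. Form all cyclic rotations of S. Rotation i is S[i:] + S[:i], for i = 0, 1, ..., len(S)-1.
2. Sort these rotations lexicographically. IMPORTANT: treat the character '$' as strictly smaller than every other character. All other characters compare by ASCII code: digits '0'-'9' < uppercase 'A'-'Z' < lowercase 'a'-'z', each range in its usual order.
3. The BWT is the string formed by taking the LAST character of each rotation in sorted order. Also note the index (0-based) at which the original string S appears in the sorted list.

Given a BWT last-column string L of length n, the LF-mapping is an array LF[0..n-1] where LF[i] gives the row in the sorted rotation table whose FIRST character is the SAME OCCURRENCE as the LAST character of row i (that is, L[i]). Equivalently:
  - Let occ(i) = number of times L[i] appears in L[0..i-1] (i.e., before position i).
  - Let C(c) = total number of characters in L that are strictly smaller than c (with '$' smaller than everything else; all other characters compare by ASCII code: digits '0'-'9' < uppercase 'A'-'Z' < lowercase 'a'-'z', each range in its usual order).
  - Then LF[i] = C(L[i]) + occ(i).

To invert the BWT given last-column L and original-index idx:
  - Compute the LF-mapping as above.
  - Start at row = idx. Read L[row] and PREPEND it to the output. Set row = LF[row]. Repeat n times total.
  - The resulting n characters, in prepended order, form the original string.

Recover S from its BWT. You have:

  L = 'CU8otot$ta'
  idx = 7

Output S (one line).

LF mapping: 2 3 1 5 7 6 8 0 9 4
Walk LF starting at row 7, prepending L[row]:
  step 1: row=7, L[7]='$', prepend. Next row=LF[7]=0
  step 2: row=0, L[0]='C', prepend. Next row=LF[0]=2
  step 3: row=2, L[2]='8', prepend. Next row=LF[2]=1
  step 4: row=1, L[1]='U', prepend. Next row=LF[1]=3
  step 5: row=3, L[3]='o', prepend. Next row=LF[3]=5
  step 6: row=5, L[5]='o', prepend. Next row=LF[5]=6
  step 7: row=6, L[6]='t', prepend. Next row=LF[6]=8
  step 8: row=8, L[8]='t', prepend. Next row=LF[8]=9
  step 9: row=9, L[9]='a', prepend. Next row=LF[9]=4
  step 10: row=4, L[4]='t', prepend. Next row=LF[4]=7
Reversed output: tattooU8C$

Answer: tattooU8C$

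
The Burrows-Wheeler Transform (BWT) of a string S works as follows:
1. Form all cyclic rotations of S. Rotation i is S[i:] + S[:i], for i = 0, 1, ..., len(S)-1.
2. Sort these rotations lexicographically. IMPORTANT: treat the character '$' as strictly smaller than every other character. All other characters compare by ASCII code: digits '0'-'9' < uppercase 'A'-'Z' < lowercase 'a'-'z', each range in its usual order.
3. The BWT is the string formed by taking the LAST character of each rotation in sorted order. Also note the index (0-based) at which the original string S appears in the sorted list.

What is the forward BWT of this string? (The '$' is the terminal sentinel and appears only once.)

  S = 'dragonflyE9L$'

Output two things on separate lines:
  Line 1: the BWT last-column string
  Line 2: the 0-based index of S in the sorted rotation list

Answer: LEy9r$nafogdl
5

Derivation:
All 13 rotations (rotation i = S[i:]+S[:i]):
  rot[0] = dragonflyE9L$
  rot[1] = ragonflyE9L$d
  rot[2] = agonflyE9L$dr
  rot[3] = gonflyE9L$dra
  rot[4] = onflyE9L$drag
  rot[5] = nflyE9L$drago
  rot[6] = flyE9L$dragon
  rot[7] = lyE9L$dragonf
  rot[8] = yE9L$dragonfl
  rot[9] = E9L$dragonfly
  rot[10] = 9L$dragonflyE
  rot[11] = L$dragonflyE9
  rot[12] = $dragonflyE9L
Sorted (with $ < everything):
  sorted[0] = $dragonflyE9L  (last char: 'L')
  sorted[1] = 9L$dragonflyE  (last char: 'E')
  sorted[2] = E9L$dragonfly  (last char: 'y')
  sorted[3] = L$dragonflyE9  (last char: '9')
  sorted[4] = agonflyE9L$dr  (last char: 'r')
  sorted[5] = dragonflyE9L$  (last char: '$')
  sorted[6] = flyE9L$dragon  (last char: 'n')
  sorted[7] = gonflyE9L$dra  (last char: 'a')
  sorted[8] = lyE9L$dragonf  (last char: 'f')
  sorted[9] = nflyE9L$drago  (last char: 'o')
  sorted[10] = onflyE9L$drag  (last char: 'g')
  sorted[11] = ragonflyE9L$d  (last char: 'd')
  sorted[12] = yE9L$dragonfl  (last char: 'l')
Last column: LEy9r$nafogdl
Original string S is at sorted index 5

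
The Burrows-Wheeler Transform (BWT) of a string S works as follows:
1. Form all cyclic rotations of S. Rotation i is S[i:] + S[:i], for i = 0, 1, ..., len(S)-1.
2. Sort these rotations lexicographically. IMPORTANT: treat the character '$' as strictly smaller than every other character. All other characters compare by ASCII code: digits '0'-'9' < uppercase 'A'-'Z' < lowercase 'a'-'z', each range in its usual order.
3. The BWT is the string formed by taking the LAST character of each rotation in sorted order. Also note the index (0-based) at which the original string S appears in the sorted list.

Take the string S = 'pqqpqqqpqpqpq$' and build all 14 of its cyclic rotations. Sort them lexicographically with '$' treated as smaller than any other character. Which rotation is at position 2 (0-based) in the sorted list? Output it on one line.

Answer: pqpq$pqqpqqqpq

Derivation:
All 14 rotations (rotation i = S[i:]+S[:i]):
  rot[0] = pqqpqqqpqpqpq$
  rot[1] = qqpqqqpqpqpq$p
  rot[2] = qpqqqpqpqpq$pq
  rot[3] = pqqqpqpqpq$pqq
  rot[4] = qqqpqpqpq$pqqp
  rot[5] = qqpqpqpq$pqqpq
  rot[6] = qpqpqpq$pqqpqq
  rot[7] = pqpqpq$pqqpqqq
  rot[8] = qpqpq$pqqpqqqp
  rot[9] = pqpq$pqqpqqqpq
  rot[10] = qpq$pqqpqqqpqp
  rot[11] = pq$pqqpqqqpqpq
  rot[12] = q$pqqpqqqpqpqp
  rot[13] = $pqqpqqqpqpqpq
Sorted (with $ < everything):
  sorted[0] = $pqqpqqqpqpqpq
  sorted[1] = pq$pqqpqqqpqpq
  sorted[2] = pqpq$pqqpqqqpq
  sorted[3] = pqpqpq$pqqpqqq
  sorted[4] = pqqpqqqpqpqpq$
  sorted[5] = pqqqpqpqpq$pqq
  sorted[6] = q$pqqpqqqpqpqp
  sorted[7] = qpq$pqqpqqqpqp
  sorted[8] = qpqpq$pqqpqqqp
  sorted[9] = qpqpqpq$pqqpqq
  sorted[10] = qpqqqpqpqpq$pq
  sorted[11] = qqpqpqpq$pqqpq
  sorted[12] = qqpqqqpqpqpq$p
  sorted[13] = qqqpqpqpq$pqqp
sorted[2] = pqpq$pqqpqqqpq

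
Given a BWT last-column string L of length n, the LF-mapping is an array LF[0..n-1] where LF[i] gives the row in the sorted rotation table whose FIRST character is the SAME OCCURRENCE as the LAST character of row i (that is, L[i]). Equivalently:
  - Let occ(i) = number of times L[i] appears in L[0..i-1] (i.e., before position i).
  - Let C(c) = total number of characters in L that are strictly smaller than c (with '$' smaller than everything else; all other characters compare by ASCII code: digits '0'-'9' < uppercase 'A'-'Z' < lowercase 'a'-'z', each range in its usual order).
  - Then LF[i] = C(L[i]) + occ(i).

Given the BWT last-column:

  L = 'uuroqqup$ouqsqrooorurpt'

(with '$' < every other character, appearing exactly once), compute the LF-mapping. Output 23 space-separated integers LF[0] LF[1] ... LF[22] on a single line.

Answer: 18 19 12 1 8 9 20 6 0 2 21 10 16 11 13 3 4 5 14 22 15 7 17

Derivation:
Char counts: '$':1, 'o':5, 'p':2, 'q':4, 'r':4, 's':1, 't':1, 'u':5
C (first-col start): C('$')=0, C('o')=1, C('p')=6, C('q')=8, C('r')=12, C('s')=16, C('t')=17, C('u')=18
L[0]='u': occ=0, LF[0]=C('u')+0=18+0=18
L[1]='u': occ=1, LF[1]=C('u')+1=18+1=19
L[2]='r': occ=0, LF[2]=C('r')+0=12+0=12
L[3]='o': occ=0, LF[3]=C('o')+0=1+0=1
L[4]='q': occ=0, LF[4]=C('q')+0=8+0=8
L[5]='q': occ=1, LF[5]=C('q')+1=8+1=9
L[6]='u': occ=2, LF[6]=C('u')+2=18+2=20
L[7]='p': occ=0, LF[7]=C('p')+0=6+0=6
L[8]='$': occ=0, LF[8]=C('$')+0=0+0=0
L[9]='o': occ=1, LF[9]=C('o')+1=1+1=2
L[10]='u': occ=3, LF[10]=C('u')+3=18+3=21
L[11]='q': occ=2, LF[11]=C('q')+2=8+2=10
L[12]='s': occ=0, LF[12]=C('s')+0=16+0=16
L[13]='q': occ=3, LF[13]=C('q')+3=8+3=11
L[14]='r': occ=1, LF[14]=C('r')+1=12+1=13
L[15]='o': occ=2, LF[15]=C('o')+2=1+2=3
L[16]='o': occ=3, LF[16]=C('o')+3=1+3=4
L[17]='o': occ=4, LF[17]=C('o')+4=1+4=5
L[18]='r': occ=2, LF[18]=C('r')+2=12+2=14
L[19]='u': occ=4, LF[19]=C('u')+4=18+4=22
L[20]='r': occ=3, LF[20]=C('r')+3=12+3=15
L[21]='p': occ=1, LF[21]=C('p')+1=6+1=7
L[22]='t': occ=0, LF[22]=C('t')+0=17+0=17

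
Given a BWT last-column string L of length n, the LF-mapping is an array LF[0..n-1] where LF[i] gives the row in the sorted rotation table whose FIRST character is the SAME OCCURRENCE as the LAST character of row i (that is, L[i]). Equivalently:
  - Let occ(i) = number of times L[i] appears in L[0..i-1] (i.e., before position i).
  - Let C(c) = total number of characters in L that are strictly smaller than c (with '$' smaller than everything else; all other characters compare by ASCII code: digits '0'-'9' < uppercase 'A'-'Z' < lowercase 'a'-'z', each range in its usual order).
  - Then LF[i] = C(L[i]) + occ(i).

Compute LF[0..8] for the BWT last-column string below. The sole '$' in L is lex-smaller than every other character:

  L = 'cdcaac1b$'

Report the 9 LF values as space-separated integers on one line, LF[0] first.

Char counts: '$':1, '1':1, 'a':2, 'b':1, 'c':3, 'd':1
C (first-col start): C('$')=0, C('1')=1, C('a')=2, C('b')=4, C('c')=5, C('d')=8
L[0]='c': occ=0, LF[0]=C('c')+0=5+0=5
L[1]='d': occ=0, LF[1]=C('d')+0=8+0=8
L[2]='c': occ=1, LF[2]=C('c')+1=5+1=6
L[3]='a': occ=0, LF[3]=C('a')+0=2+0=2
L[4]='a': occ=1, LF[4]=C('a')+1=2+1=3
L[5]='c': occ=2, LF[5]=C('c')+2=5+2=7
L[6]='1': occ=0, LF[6]=C('1')+0=1+0=1
L[7]='b': occ=0, LF[7]=C('b')+0=4+0=4
L[8]='$': occ=0, LF[8]=C('$')+0=0+0=0

Answer: 5 8 6 2 3 7 1 4 0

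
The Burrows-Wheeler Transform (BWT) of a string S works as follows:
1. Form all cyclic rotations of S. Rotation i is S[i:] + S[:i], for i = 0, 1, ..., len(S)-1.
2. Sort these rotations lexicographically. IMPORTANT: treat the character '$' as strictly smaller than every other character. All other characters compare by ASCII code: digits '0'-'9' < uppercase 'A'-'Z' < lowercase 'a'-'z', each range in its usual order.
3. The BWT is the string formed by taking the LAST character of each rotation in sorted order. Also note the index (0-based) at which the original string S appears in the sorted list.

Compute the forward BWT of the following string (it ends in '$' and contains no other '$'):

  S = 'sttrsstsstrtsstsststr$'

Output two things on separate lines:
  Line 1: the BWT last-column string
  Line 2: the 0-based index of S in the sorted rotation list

All 22 rotations (rotation i = S[i:]+S[:i]):
  rot[0] = sttrsstsstrtsstsststr$
  rot[1] = ttrsstsstrtsstsststr$s
  rot[2] = trsstsstrtsstsststr$st
  rot[3] = rsstsstrtsstsststr$stt
  rot[4] = sstsstrtsstsststr$sttr
  rot[5] = stsstrtsstsststr$sttrs
  rot[6] = tsstrtsstsststr$sttrss
  rot[7] = sstrtsstsststr$sttrsst
  rot[8] = strtsstsststr$sttrssts
  rot[9] = trtsstsststr$sttrsstss
  rot[10] = rtsstsststr$sttrsstsst
  rot[11] = tsstsststr$sttrsstsstr
  rot[12] = sstsststr$sttrsstsstrt
  rot[13] = stsststr$sttrsstsstrts
  rot[14] = tsststr$sttrsstsstrtss
  rot[15] = sststr$sttrsstsstrtsst
  rot[16] = ststr$sttrsstsstrtssts
  rot[17] = tstr$sttrsstsstrtsstss
  rot[18] = str$sttrsstsstrtsstsst
  rot[19] = tr$sttrsstsstrtsstssts
  rot[20] = r$sttrsstsstrtsstsstst
  rot[21] = $sttrsstsstrtsstsststr
Sorted (with $ < everything):
  sorted[0] = $sttrsstsstrtsstsststr  (last char: 'r')
  sorted[1] = r$sttrsstsstrtsstsstst  (last char: 't')
  sorted[2] = rsstsstrtsstsststr$stt  (last char: 't')
  sorted[3] = rtsstsststr$sttrsstsst  (last char: 't')
  sorted[4] = sstrtsstsststr$sttrsst  (last char: 't')
  sorted[5] = sstsstrtsstsststr$sttr  (last char: 'r')
  sorted[6] = sstsststr$sttrsstsstrt  (last char: 't')
  sorted[7] = sststr$sttrsstsstrtsst  (last char: 't')
  sorted[8] = str$sttrsstsstrtsstsst  (last char: 't')
  sorted[9] = strtsstsststr$sttrssts  (last char: 's')
  sorted[10] = stsstrtsstsststr$sttrs  (last char: 's')
  sorted[11] = stsststr$sttrsstsstrts  (last char: 's')
  sorted[12] = ststr$sttrsstsstrtssts  (last char: 's')
  sorted[13] = sttrsstsstrtsstsststr$  (last char: '$')
  sorted[14] = tr$sttrsstsstrtsstssts  (last char: 's')
  sorted[15] = trsstsstrtsstsststr$st  (last char: 't')
  sorted[16] = trtsstsststr$sttrsstss  (last char: 's')
  sorted[17] = tsstrtsstsststr$sttrss  (last char: 's')
  sorted[18] = tsstsststr$sttrsstsstr  (last char: 'r')
  sorted[19] = tsststr$sttrsstsstrtss  (last char: 's')
  sorted[20] = tstr$sttrsstsstrtsstss  (last char: 's')
  sorted[21] = ttrsstsstrtsstsststr$s  (last char: 's')
Last column: rttttrtttssss$stssrsss
Original string S is at sorted index 13

Answer: rttttrtttssss$stssrsss
13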